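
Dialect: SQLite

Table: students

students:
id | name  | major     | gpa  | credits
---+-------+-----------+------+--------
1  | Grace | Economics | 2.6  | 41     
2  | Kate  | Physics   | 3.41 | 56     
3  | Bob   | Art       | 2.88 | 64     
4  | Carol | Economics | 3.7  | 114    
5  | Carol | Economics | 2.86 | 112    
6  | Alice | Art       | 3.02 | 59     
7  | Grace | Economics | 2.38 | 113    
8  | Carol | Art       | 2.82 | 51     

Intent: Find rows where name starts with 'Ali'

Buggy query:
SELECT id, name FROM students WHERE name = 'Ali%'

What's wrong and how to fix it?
Bug: '=' compares the literal string including the % character; pattern matching needs LIKE

Fix: Use LIKE for wildcard pattern matching

Corrected query:
SELECT id, name FROM students WHERE name LIKE 'Ali%'

Result:
id | name 
---+------
6  | Alice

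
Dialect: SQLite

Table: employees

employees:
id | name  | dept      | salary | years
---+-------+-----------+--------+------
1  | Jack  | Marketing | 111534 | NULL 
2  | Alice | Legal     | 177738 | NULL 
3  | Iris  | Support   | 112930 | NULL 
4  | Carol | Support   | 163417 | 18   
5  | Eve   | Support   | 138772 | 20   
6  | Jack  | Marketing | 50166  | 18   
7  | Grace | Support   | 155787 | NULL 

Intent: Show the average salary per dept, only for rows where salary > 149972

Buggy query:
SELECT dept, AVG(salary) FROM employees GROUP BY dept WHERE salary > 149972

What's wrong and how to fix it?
Bug: Row-level WHERE must come before GROUP BY in the clause order

Fix: Move the WHERE clause before GROUP BY

Corrected query:
SELECT dept, AVG(salary) FROM employees WHERE salary > 149972 GROUP BY dept

Result:
dept    | AVG(salary)
--------+------------
Legal   | 177738     
Support | 159602     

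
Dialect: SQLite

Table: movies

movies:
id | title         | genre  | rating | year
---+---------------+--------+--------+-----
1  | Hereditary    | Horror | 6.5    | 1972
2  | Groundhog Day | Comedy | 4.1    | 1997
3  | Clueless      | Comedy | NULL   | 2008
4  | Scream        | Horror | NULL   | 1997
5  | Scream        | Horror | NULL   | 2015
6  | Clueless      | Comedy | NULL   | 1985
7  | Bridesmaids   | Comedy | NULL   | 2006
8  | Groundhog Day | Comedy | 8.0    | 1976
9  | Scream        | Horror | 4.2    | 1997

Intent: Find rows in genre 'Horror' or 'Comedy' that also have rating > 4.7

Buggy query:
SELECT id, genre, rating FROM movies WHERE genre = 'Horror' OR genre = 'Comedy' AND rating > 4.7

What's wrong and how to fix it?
Bug: AND binds tighter than OR, so this parses as genre = 'Horror' OR (genre = 'Comedy' AND rating > 4.7)

Fix: Group the OR with parentheses (or use IN), then AND the threshold

Corrected query:
SELECT id, genre, rating FROM movies WHERE (genre = 'Horror' OR genre = 'Comedy') AND rating > 4.7

Result:
id | genre  | rating
---+--------+-------
1  | Horror | 6.5   
8  | Comedy | 8     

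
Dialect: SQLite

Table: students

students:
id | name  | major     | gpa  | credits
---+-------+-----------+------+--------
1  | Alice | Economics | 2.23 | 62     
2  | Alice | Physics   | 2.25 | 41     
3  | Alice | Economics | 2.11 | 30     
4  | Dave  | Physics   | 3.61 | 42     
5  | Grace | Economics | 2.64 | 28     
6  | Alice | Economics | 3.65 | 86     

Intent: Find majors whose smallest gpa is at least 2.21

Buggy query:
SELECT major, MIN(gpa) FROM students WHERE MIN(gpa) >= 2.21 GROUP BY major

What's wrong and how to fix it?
Bug: MIN() in WHERE is a misuse of aggregate

Fix: Replace WHERE with HAVING after the GROUP BY

Corrected query:
SELECT major, MIN(gpa) FROM students GROUP BY major HAVING MIN(gpa) >= 2.21

Result:
major   | MIN(gpa)
--------+---------
Physics | 2.25    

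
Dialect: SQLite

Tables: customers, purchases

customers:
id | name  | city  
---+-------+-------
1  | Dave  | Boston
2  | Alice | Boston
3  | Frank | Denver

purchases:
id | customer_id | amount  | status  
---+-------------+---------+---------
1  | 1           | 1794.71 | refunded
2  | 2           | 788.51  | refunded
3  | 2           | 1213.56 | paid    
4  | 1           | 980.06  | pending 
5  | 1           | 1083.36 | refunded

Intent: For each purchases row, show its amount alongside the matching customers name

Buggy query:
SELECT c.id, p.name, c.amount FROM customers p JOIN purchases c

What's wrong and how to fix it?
Bug: Missing join condition: each purchases row is matched to all customers rows instead of just its own

Fix: Add ON c.customer_id = p.id to the JOIN

Corrected query:
SELECT c.id, p.name, c.amount FROM customers p JOIN purchases c ON c.customer_id = p.id

Result:
id | name  | amount 
---+-------+--------
1  | Dave  | 1794.71
2  | Alice | 788.51 
3  | Alice | 1213.56
4  | Dave  | 980.06 
5  | Dave  | 1083.36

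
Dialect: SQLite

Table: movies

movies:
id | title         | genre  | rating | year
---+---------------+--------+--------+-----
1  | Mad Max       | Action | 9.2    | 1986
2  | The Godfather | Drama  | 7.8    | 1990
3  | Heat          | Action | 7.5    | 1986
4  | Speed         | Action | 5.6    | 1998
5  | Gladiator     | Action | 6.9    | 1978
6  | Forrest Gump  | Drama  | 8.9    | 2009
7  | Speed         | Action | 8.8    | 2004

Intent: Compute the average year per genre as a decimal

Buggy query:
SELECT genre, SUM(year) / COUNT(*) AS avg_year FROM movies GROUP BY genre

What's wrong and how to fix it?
Bug: SUM(year) and COUNT(*) are both integers; the division truncates the fractional part

Fix: Cast one side to REAL so the division keeps the fractional part

Corrected query:
SELECT genre, SUM(year) * 1.0 / COUNT(*) AS avg_year FROM movies GROUP BY genre

Result:
genre  | avg_year
-------+---------
Action | 1990.4  
Drama  | 1999.5  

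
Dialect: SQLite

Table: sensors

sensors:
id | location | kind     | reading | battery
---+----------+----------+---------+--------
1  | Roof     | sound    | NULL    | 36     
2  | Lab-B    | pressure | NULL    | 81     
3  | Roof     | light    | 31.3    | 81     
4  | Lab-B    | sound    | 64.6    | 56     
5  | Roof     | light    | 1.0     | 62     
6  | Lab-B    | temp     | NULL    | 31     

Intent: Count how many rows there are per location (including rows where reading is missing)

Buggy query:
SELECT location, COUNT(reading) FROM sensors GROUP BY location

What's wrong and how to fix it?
Bug: COUNT(column) counts non-NULL values only; rows with NULL reading aren't counted

Fix: Use COUNT(*) to count all rows regardless of NULL

Corrected query:
SELECT location, COUNT(*) FROM sensors GROUP BY location

Result:
location | COUNT(*)
---------+---------
Lab-B    | 3       
Roof     | 3       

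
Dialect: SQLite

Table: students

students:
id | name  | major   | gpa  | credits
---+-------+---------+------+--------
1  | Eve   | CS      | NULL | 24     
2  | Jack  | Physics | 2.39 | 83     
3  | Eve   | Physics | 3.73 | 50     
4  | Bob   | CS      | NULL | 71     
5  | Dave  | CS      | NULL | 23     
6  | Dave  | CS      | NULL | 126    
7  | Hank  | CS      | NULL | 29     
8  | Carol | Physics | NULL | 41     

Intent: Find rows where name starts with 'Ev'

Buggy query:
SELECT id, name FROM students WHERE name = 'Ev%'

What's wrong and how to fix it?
Bug: '=' compares the literal string including the % character; pattern matching needs LIKE

Fix: Use LIKE for wildcard pattern matching

Corrected query:
SELECT id, name FROM students WHERE name LIKE 'Ev%'

Result:
id | name
---+-----
1  | Eve 
3  | Eve 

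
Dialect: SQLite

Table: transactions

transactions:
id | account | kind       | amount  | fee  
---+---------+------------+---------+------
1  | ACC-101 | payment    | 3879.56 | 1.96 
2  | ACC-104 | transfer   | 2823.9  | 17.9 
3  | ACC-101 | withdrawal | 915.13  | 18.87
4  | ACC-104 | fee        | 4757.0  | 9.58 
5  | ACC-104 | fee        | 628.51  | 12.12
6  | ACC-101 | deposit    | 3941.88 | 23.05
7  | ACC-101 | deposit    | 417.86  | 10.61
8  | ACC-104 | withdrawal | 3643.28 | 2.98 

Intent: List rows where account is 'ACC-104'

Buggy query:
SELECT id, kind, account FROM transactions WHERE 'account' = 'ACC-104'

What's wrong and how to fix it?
Bug: Single quotes denote string literals in SQL; the column name is being compared as a constant string

Fix: Remove the quotes around the column name (or use double quotes for an identifier)

Corrected query:
SELECT id, kind, account FROM transactions WHERE account = 'ACC-104'

Result:
id | kind       | account
---+------------+--------
2  | transfer   | ACC-104
4  | fee        | ACC-104
5  | fee        | ACC-104
8  | withdrawal | ACC-104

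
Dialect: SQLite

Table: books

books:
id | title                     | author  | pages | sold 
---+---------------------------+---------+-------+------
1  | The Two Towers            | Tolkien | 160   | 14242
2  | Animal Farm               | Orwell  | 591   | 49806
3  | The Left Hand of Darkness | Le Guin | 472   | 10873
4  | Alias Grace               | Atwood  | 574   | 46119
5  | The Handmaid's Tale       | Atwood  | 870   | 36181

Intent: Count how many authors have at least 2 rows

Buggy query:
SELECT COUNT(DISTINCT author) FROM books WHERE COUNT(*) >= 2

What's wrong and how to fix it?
Bug: WHERE filters individual rows, not groups, so a group-level COUNT is invalid there

Fix: Group first with HAVING COUNT(*) >= 2, then COUNT the resulting groups

Corrected query:
SELECT COUNT(*) FROM (SELECT author FROM books GROUP BY author HAVING COUNT(*) >= 2)

Result:
COUNT(*)
--------
1       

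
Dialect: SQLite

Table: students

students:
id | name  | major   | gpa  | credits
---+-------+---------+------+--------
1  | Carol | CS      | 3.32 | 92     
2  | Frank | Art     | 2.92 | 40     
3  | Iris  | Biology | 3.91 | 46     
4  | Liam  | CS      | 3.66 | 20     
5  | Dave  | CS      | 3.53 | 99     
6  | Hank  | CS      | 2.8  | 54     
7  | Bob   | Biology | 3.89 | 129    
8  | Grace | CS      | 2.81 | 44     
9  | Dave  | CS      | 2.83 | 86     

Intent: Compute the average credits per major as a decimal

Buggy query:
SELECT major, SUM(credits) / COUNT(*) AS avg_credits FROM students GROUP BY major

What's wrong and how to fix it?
Bug: Both operands are integers, so '/' performs integer division and truncates

Fix: Multiply by 1.0 (or CAST to REAL) to force floating-point division

Corrected query:
SELECT major, SUM(credits) * 1.0 / COUNT(*) AS avg_credits FROM students GROUP BY major

Result:
major   | avg_credits
--------+------------
Art     | 40         
Biology | 87.5       
CS      | 65.833333  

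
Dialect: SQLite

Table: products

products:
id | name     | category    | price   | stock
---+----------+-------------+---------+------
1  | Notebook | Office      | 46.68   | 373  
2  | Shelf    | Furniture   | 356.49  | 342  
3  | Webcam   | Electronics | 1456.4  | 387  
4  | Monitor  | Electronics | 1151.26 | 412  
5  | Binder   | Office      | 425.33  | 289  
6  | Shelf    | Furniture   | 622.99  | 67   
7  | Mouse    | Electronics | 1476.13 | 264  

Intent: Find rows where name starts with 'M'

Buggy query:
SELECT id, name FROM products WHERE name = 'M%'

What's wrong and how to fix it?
Bug: '=' compares the literal string including the % character; pattern matching needs LIKE

Fix: Use LIKE for wildcard pattern matching

Corrected query:
SELECT id, name FROM products WHERE name LIKE 'M%'

Result:
id | name   
---+--------
4  | Monitor
7  | Mouse  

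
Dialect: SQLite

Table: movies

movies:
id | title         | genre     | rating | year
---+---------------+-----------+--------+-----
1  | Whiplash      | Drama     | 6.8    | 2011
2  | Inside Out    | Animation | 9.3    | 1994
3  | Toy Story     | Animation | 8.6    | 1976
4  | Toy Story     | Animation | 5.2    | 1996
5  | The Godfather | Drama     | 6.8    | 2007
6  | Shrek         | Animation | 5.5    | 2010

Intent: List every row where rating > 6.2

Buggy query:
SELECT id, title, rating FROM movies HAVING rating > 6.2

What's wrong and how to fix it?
Bug: HAVING filters the output of aggregation, but this query has no GROUP BY and no aggregate functions, so SQLite rejects it (HAVING clause on a non-aggregate query); the condition here is per row

Fix: Replace HAVING with WHERE since the condition applies to individual rows

Corrected query:
SELECT id, title, rating FROM movies WHERE rating > 6.2

Result:
id | title         | rating
---+---------------+-------
1  | Whiplash      | 6.8   
2  | Inside Out    | 9.3   
3  | Toy Story     | 8.6   
5  | The Godfather | 6.8   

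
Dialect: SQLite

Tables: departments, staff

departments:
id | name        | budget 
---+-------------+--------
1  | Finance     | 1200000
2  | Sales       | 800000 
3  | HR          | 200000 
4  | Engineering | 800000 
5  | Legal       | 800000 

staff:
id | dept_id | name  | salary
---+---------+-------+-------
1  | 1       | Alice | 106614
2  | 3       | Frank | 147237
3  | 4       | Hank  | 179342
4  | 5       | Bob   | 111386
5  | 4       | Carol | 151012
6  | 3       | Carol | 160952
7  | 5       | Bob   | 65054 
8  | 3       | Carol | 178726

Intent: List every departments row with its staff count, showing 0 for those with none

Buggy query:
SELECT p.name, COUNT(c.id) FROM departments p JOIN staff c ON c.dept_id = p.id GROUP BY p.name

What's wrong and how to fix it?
Bug: An inner join excludes parents with zero children

Fix: Use LEFT JOIN so parents without children still appear (COUNT(c.id) gives 0)

Corrected query:
SELECT p.name, COUNT(c.id) FROM departments p LEFT JOIN staff c ON c.dept_id = p.id GROUP BY p.name

Result:
name        | COUNT(c.id)
------------+------------
Engineering | 2          
Finance     | 1          
HR          | 3          
Legal       | 2          
Sales       | 0          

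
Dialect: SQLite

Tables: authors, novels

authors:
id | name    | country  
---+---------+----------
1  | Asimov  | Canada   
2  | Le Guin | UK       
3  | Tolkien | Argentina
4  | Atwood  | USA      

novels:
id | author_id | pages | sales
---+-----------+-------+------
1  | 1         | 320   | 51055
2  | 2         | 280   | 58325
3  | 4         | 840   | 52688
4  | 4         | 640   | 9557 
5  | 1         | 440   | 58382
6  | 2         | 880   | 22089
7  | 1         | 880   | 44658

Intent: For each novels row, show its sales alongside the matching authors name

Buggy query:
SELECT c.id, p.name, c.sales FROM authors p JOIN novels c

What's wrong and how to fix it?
Bug: JOIN with no ON clause produces a cartesian product; every novels row pairs with every authors row

Fix: Add ON c.author_id = p.id to the JOIN

Corrected query:
SELECT c.id, p.name, c.sales FROM authors p JOIN novels c ON c.author_id = p.id

Result:
id | name    | sales
---+---------+------
1  | Asimov  | 51055
2  | Le Guin | 58325
3  | Atwood  | 52688
4  | Atwood  | 9557 
5  | Asimov  | 58382
6  | Le Guin | 22089
7  | Asimov  | 44658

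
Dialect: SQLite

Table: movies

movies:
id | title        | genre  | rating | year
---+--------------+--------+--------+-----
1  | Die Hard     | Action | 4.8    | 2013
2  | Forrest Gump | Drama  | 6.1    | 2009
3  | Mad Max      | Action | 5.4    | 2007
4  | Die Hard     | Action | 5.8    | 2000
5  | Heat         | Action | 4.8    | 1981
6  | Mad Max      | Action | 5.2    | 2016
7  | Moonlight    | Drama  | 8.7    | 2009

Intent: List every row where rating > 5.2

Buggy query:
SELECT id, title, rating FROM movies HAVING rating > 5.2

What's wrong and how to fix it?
Bug: HAVING filters the output of aggregation, but this query has no GROUP BY and no aggregate functions, so SQLite rejects it (HAVING clause on a non-aggregate query); the condition here is per row

Fix: Replace HAVING with WHERE since the condition applies to individual rows

Corrected query:
SELECT id, title, rating FROM movies WHERE rating > 5.2

Result:
id | title        | rating
---+--------------+-------
2  | Forrest Gump | 6.1   
3  | Mad Max      | 5.4   
4  | Die Hard     | 5.8   
7  | Moonlight    | 8.7   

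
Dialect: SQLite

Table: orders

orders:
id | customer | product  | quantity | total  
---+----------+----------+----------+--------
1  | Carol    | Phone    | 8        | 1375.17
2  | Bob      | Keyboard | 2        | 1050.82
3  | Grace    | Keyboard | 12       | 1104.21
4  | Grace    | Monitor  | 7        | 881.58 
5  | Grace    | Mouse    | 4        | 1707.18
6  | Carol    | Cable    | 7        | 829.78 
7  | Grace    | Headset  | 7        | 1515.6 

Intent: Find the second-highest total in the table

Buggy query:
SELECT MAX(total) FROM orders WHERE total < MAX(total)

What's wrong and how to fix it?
Bug: The inner MAX is an aggregate inside WHERE, which is not allowed

Fix: Compute the overall MAX in a subquery, then take MAX of rows below it

Corrected query:
SELECT MAX(total) FROM orders WHERE total < (SELECT MAX(total) FROM orders)

Result:
MAX(total)
----------
1515.6    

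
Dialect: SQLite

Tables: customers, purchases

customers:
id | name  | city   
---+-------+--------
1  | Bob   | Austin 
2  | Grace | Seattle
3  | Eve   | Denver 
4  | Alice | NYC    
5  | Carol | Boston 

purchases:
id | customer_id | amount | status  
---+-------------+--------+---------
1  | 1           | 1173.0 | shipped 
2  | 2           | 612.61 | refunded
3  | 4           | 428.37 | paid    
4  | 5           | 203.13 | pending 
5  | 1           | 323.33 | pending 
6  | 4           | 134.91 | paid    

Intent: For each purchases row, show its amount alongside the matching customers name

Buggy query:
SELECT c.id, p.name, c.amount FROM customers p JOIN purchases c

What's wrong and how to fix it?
Bug: Missing join condition: each purchases row is matched to all customers rows instead of just its own

Fix: Specify the join condition linking the foreign key to the parent id

Corrected query:
SELECT c.id, p.name, c.amount FROM customers p JOIN purchases c ON c.customer_id = p.id

Result:
id | name  | amount
---+-------+-------
1  | Bob   | 1173  
2  | Grace | 612.61
3  | Alice | 428.37
4  | Carol | 203.13
5  | Bob   | 323.33
6  | Alice | 134.91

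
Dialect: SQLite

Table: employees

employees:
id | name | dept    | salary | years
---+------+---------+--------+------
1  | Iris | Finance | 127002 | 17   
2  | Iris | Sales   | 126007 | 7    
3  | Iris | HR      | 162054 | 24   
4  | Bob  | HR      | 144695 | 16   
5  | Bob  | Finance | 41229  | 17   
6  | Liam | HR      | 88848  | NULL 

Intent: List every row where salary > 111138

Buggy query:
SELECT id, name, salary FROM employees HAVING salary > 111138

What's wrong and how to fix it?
Bug: HAVING filters the output of aggregation, but this query has no GROUP BY and no aggregate functions, so SQLite rejects it (HAVING clause on a non-aggregate query); the condition here is per row

Fix: Replace HAVING with WHERE since the condition applies to individual rows

Corrected query:
SELECT id, name, salary FROM employees WHERE salary > 111138

Result:
id | name | salary
---+------+-------
1  | Iris | 127002
2  | Iris | 126007
3  | Iris | 162054
4  | Bob  | 144695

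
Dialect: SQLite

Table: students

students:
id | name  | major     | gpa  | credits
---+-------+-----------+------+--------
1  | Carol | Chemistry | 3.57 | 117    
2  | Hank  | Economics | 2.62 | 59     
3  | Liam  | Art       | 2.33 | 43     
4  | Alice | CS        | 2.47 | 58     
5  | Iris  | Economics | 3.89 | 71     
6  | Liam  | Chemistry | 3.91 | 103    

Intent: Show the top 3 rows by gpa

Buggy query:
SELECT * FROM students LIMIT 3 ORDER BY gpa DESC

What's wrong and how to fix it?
Bug: ORDER BY cannot follow LIMIT; LIMIT is the final clause

Fix: Swap the clauses: ORDER BY first, then LIMIT

Corrected query:
SELECT * FROM students ORDER BY gpa DESC LIMIT 3

Result:
id | name  | major     | gpa  | credits
---+-------+-----------+------+--------
6  | Liam  | Chemistry | 3.91 | 103    
5  | Iris  | Economics | 3.89 | 71     
1  | Carol | Chemistry | 3.57 | 117    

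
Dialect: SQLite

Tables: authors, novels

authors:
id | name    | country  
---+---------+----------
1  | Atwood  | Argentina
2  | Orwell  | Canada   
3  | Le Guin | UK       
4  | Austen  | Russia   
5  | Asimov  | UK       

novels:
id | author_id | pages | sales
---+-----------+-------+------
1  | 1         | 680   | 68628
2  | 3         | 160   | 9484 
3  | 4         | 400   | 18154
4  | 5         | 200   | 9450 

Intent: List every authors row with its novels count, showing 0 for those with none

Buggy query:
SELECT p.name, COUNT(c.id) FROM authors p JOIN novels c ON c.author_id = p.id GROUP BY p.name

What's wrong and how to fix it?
Bug: INNER JOIN drops authors rows that have no matching novels rows

Fix: Use LEFT JOIN so parents without children still appear (COUNT(c.id) gives 0)

Corrected query:
SELECT p.name, COUNT(c.id) FROM authors p LEFT JOIN novels c ON c.author_id = p.id GROUP BY p.name

Result:
name    | COUNT(c.id)
--------+------------
Asimov  | 1          
Atwood  | 1          
Austen  | 1          
Le Guin | 1          
Orwell  | 0          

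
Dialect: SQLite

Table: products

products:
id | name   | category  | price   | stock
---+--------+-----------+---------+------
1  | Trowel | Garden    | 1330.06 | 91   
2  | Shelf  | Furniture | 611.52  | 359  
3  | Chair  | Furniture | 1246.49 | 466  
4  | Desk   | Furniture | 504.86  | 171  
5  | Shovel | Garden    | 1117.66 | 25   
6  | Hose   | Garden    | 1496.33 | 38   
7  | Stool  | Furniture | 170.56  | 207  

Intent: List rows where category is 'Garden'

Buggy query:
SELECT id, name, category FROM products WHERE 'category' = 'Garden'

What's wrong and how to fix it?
Bug: 'category' in single quotes is a string literal, not the column; the comparison is literal-vs-literal and never true

Fix: Remove the quotes around the column name (or use double quotes for an identifier)

Corrected query:
SELECT id, name, category FROM products WHERE category = 'Garden'

Result:
id | name   | category
---+--------+---------
1  | Trowel | Garden  
5  | Shovel | Garden  
6  | Hose   | Garden  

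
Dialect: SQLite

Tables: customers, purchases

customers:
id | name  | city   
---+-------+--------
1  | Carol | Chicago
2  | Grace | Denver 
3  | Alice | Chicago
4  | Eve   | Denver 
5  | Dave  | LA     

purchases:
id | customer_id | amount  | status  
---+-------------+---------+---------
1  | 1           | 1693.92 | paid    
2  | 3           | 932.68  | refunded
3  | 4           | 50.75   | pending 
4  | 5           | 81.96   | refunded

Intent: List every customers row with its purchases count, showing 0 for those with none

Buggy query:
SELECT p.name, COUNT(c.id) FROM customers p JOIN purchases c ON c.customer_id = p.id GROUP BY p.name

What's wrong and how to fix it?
Bug: INNER JOIN drops customers rows that have no matching purchases rows

Fix: Switch to LEFT JOIN to retain unmatched parent rows

Corrected query:
SELECT p.name, COUNT(c.id) FROM customers p LEFT JOIN purchases c ON c.customer_id = p.id GROUP BY p.name

Result:
name  | COUNT(c.id)
------+------------
Alice | 1          
Carol | 1          
Dave  | 1          
Eve   | 1          
Grace | 0          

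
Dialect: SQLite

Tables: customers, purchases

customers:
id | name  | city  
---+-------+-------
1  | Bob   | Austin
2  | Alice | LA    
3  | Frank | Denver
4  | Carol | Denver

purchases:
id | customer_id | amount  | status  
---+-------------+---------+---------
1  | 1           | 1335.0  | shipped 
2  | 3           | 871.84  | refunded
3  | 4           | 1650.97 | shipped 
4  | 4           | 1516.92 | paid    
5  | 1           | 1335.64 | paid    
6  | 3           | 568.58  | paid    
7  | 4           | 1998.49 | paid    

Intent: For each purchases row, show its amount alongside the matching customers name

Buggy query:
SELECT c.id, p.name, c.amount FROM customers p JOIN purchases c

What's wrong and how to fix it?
Bug: JOIN with no ON clause produces a cartesian product; every purchases row pairs with every customers row

Fix: Add ON c.customer_id = p.id to the JOIN

Corrected query:
SELECT c.id, p.name, c.amount FROM customers p JOIN purchases c ON c.customer_id = p.id

Result:
id | name  | amount 
---+-------+--------
1  | Bob   | 1335   
2  | Frank | 871.84 
3  | Carol | 1650.97
4  | Carol | 1516.92
5  | Bob   | 1335.64
6  | Frank | 568.58 
7  | Carol | 1998.49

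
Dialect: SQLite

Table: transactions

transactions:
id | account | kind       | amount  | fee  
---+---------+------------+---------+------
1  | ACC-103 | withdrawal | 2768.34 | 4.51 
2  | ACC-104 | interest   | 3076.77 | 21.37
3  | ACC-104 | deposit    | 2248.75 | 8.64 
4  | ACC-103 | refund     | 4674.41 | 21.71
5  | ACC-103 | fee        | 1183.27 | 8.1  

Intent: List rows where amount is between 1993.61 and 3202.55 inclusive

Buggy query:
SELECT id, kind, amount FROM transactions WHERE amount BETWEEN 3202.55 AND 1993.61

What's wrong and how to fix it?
Bug: The bounds are reversed; BETWEEN a AND b requires a <= b to match anything

Fix: Write BETWEEN 1993.61 AND 3202.55

Corrected query:
SELECT id, kind, amount FROM transactions WHERE amount BETWEEN 1993.61 AND 3202.55

Result:
id | kind       | amount 
---+------------+--------
1  | withdrawal | 2768.34
2  | interest   | 3076.77
3  | deposit    | 2248.75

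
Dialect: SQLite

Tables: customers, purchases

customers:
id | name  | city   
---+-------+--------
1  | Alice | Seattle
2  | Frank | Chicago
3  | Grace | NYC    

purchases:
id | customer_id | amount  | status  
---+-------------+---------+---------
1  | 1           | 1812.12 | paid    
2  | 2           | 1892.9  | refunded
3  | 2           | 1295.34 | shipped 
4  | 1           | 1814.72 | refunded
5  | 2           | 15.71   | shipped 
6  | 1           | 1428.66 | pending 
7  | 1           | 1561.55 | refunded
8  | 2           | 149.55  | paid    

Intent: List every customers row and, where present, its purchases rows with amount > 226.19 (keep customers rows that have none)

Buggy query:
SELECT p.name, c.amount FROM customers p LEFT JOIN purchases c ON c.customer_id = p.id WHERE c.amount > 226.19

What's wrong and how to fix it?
Bug: A WHERE condition on the right-hand table after LEFT JOIN drops unmatched parents

Fix: Move the right-table condition into the ON clause so unmatched parents are kept

Corrected query:
SELECT p.name, c.amount FROM customers p LEFT JOIN purchases c ON c.customer_id = p.id AND c.amount > 226.19

Result:
name  | amount 
------+--------
Alice | 1428.66
Alice | 1561.55
Alice | 1812.12
Alice | 1814.72
Frank | 1295.34
Frank | 1892.9 
Grace | NULL   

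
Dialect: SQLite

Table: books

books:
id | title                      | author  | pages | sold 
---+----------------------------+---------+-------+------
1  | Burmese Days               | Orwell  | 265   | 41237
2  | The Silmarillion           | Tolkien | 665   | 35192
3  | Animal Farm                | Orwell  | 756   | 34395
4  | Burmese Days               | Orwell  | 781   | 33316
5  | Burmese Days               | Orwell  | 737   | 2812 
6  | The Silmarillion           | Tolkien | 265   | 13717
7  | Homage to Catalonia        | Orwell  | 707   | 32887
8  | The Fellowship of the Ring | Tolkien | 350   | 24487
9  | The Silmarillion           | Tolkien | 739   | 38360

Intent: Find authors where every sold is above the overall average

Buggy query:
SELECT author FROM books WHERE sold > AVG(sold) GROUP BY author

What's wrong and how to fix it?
Bug: AVG() is an aggregate; it can't sit directly in WHERE

Fix: Compute the overall average in a scalar subquery and compare each group's MIN against it in HAVING

Corrected query:
SELECT author FROM books GROUP BY author HAVING MIN(sold) > (SELECT AVG(sold) FROM books)

Result:
(no rows)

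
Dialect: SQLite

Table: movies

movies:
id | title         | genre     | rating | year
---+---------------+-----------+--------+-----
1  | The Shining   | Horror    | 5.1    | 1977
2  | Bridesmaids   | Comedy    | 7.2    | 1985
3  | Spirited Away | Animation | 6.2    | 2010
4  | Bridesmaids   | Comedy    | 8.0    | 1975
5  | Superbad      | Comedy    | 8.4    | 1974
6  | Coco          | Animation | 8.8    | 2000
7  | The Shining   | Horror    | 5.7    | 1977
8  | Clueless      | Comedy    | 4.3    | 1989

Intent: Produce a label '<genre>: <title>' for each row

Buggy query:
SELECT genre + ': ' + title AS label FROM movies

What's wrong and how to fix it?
Bug: SQLite uses || for string concatenation; + coerces text to numbers (yielding 0)

Fix: Use the || operator for string concatenation

Corrected query:
SELECT genre || ': ' || title AS label FROM movies

Result:
label                   
------------------------
Horror: The Shining     
Comedy: Bridesmaids     
Animation: Spirited Away
Comedy: Bridesmaids     
Comedy: Superbad        
Animation: Coco         
Horror: The Shining     
Comedy: Clueless        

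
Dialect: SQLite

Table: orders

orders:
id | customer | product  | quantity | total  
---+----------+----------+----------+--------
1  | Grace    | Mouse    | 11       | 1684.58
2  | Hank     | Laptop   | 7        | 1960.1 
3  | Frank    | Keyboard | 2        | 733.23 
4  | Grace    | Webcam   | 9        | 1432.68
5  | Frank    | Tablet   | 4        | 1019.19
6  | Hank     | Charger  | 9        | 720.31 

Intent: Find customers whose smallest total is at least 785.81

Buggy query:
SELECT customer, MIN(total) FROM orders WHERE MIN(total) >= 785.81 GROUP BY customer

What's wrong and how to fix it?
Bug: MIN() in WHERE is a misuse of aggregate

Fix: Replace WHERE with HAVING after the GROUP BY

Corrected query:
SELECT customer, MIN(total) FROM orders GROUP BY customer HAVING MIN(total) >= 785.81

Result:
customer | MIN(total)
---------+-----------
Grace    | 1432.68   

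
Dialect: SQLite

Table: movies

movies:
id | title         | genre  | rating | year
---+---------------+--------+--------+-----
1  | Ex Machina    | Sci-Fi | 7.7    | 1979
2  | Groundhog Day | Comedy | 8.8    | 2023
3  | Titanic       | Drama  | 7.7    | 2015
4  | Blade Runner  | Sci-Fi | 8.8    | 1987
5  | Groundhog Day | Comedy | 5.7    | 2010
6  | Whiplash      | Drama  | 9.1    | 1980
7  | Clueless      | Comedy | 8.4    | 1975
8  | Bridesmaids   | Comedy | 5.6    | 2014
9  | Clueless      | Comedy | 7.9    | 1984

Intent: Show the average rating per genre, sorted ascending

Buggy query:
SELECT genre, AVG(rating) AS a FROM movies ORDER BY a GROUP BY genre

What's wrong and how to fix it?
Bug: GROUP BY must precede ORDER BY

Fix: Reorder: SELECT … FROM … GROUP BY … ORDER BY …

Corrected query:
SELECT genre, AVG(rating) AS a FROM movies GROUP BY genre ORDER BY a

Result:
genre  | a   
-------+-----
Comedy | 7.28
Sci-Fi | 8.25
Drama  | 8.4 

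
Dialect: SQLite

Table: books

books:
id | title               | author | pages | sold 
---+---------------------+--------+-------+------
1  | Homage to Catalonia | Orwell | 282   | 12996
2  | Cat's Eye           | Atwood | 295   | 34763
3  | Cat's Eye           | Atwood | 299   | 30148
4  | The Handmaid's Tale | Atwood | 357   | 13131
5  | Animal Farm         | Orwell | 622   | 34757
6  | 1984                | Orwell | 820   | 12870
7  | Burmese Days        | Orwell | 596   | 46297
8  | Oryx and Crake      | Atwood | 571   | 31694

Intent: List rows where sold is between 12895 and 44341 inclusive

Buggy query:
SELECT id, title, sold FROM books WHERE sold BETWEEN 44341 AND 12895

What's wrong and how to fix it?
Bug: The bounds are reversed; BETWEEN a AND b requires a <= b to match anything

Fix: Swap the bounds so the smaller value comes first

Corrected query:
SELECT id, title, sold FROM books WHERE sold BETWEEN 12895 AND 44341

Result:
id | title               | sold 
---+---------------------+------
1  | Homage to Catalonia | 12996
2  | Cat's Eye           | 34763
3  | Cat's Eye           | 30148
4  | The Handmaid's Tale | 13131
5  | Animal Farm         | 34757
8  | Oryx and Crake      | 31694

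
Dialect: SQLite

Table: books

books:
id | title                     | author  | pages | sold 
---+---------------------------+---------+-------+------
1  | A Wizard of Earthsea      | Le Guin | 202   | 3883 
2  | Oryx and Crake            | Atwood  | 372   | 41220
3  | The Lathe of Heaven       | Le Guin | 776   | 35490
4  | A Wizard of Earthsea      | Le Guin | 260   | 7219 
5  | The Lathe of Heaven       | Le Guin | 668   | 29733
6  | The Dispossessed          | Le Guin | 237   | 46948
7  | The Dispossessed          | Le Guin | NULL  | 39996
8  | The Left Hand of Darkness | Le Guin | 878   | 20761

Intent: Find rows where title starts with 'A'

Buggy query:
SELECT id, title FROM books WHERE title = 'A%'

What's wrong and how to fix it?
Bug: Wildcards only work with LIKE; '=' treats '%' as a literal character

Fix: Replace '=' with LIKE so 'A%' is treated as a pattern

Corrected query:
SELECT id, title FROM books WHERE title LIKE 'A%'

Result:
id | title               
---+---------------------
1  | A Wizard of Earthsea
4  | A Wizard of Earthsea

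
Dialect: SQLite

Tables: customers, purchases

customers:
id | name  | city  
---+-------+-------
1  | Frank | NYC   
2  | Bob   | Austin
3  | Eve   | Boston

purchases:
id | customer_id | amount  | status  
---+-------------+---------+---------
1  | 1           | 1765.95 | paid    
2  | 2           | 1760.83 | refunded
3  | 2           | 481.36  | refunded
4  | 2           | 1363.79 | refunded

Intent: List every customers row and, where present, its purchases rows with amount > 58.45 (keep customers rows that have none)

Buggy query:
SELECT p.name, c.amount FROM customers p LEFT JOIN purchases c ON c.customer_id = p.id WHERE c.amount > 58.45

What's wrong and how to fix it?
Bug: A WHERE condition on the right-hand table after LEFT JOIN drops unmatched parents

Fix: Put 'c.amount > 58.45' in the JOIN's ON clause instead of WHERE

Corrected query:
SELECT p.name, c.amount FROM customers p LEFT JOIN purchases c ON c.customer_id = p.id AND c.amount > 58.45

Result:
name  | amount 
------+--------
Frank | 1765.95
Bob   | 481.36 
Bob   | 1363.79
Bob   | 1760.83
Eve   | NULL   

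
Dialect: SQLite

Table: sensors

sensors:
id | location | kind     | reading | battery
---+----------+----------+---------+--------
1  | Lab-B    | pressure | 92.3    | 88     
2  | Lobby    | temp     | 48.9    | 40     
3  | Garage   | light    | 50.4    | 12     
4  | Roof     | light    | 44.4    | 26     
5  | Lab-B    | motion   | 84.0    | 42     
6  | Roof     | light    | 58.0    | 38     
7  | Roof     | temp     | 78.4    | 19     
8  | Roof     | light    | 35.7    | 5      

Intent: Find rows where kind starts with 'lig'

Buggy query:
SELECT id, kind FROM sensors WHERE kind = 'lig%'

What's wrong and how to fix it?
Bug: Wildcards only work with LIKE; '=' treats '%' as a literal character

Fix: Use LIKE for wildcard pattern matching

Corrected query:
SELECT id, kind FROM sensors WHERE kind LIKE 'lig%'

Result:
id | kind 
---+------
3  | light
4  | light
6  | light
8  | light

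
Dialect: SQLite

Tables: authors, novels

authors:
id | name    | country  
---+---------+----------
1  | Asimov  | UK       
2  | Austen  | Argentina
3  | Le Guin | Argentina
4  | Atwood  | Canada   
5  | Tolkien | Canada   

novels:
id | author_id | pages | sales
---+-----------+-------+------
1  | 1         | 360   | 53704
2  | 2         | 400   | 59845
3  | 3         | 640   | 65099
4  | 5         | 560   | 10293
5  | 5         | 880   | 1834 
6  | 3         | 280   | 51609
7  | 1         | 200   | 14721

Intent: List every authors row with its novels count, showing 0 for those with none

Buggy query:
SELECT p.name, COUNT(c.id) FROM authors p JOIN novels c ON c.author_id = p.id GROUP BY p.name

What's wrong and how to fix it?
Bug: INNER JOIN drops authors rows that have no matching novels rows

Fix: Use LEFT JOIN so parents without children still appear (COUNT(c.id) gives 0)

Corrected query:
SELECT p.name, COUNT(c.id) FROM authors p LEFT JOIN novels c ON c.author_id = p.id GROUP BY p.name

Result:
name    | COUNT(c.id)
--------+------------
Asimov  | 2          
Atwood  | 0          
Austen  | 1          
Le Guin | 2          
Tolkien | 2          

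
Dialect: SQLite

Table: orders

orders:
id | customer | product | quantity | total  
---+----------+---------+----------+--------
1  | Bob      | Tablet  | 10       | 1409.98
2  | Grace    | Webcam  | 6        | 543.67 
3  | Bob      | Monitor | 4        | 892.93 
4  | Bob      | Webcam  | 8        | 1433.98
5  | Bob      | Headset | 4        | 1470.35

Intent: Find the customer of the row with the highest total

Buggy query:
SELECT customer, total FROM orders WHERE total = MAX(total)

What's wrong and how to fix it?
Bug: WHERE is evaluated per row; an aggregate over the whole table isn't defined there

Fix: Use a subquery: WHERE total = (SELECT MAX(total) FROM orders)

Corrected query:
SELECT customer, total FROM orders WHERE total = (SELECT MAX(total) FROM orders)

Result:
customer | total  
---------+--------
Bob      | 1470.35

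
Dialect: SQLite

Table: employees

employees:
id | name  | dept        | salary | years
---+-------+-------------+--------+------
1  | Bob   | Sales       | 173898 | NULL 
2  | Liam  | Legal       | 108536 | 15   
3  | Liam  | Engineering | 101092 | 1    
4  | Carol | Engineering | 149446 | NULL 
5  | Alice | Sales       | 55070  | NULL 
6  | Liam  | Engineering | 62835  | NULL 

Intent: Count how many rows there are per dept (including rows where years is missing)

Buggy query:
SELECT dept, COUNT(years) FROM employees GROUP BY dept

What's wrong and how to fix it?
Bug: COUNT(column) counts non-NULL values only; rows with NULL years aren't counted

Fix: Replace COUNT(years) with COUNT(*)

Corrected query:
SELECT dept, COUNT(*) FROM employees GROUP BY dept

Result:
dept        | COUNT(*)
------------+---------
Engineering | 3       
Legal       | 1       
Sales       | 2       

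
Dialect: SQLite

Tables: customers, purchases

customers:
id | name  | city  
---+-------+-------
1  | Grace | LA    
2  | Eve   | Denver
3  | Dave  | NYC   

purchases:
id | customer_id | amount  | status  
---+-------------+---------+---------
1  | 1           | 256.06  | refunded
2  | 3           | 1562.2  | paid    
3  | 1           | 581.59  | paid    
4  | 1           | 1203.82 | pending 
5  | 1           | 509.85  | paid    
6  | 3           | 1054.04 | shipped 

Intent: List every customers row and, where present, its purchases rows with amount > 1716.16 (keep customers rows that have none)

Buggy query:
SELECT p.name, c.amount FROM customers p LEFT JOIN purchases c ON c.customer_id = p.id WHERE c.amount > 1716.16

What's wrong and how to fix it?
Bug: Filtering c.amount in WHERE discards the NULL rows produced by LEFT JOIN, turning it into an inner join

Fix: Move the right-table condition into the ON clause so unmatched parents are kept

Corrected query:
SELECT p.name, c.amount FROM customers p LEFT JOIN purchases c ON c.customer_id = p.id AND c.amount > 1716.16

Result:
name  | amount
------+-------
Grace | NULL  
Eve   | NULL  
Dave  | NULL  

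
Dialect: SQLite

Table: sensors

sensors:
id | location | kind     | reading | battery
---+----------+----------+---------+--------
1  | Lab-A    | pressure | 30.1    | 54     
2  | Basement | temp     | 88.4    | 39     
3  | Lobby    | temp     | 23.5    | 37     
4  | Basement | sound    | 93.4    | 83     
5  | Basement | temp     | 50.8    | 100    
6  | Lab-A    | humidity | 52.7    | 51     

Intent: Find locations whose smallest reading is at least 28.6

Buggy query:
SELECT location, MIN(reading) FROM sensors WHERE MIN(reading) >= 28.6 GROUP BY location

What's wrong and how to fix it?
Bug: Aggregates like MIN are computed per group after WHERE runs

Fix: Replace WHERE with HAVING after the GROUP BY

Corrected query:
SELECT location, MIN(reading) FROM sensors GROUP BY location HAVING MIN(reading) >= 28.6

Result:
location | MIN(reading)
---------+-------------
Basement | 50.8        
Lab-A    | 30.1        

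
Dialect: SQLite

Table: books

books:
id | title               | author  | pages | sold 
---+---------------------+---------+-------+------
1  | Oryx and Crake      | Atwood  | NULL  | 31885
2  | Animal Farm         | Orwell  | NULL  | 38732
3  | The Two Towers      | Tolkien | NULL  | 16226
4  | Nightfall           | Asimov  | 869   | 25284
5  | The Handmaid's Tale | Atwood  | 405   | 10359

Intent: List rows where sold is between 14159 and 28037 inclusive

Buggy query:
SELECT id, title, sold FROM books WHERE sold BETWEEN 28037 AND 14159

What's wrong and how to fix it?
Bug: BETWEEN expects the lower bound first; with 28037 AND 14159 the range is empty

Fix: Write BETWEEN 14159 AND 28037

Corrected query:
SELECT id, title, sold FROM books WHERE sold BETWEEN 14159 AND 28037

Result:
id | title          | sold 
---+----------------+------
3  | The Two Towers | 16226
4  | Nightfall      | 25284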